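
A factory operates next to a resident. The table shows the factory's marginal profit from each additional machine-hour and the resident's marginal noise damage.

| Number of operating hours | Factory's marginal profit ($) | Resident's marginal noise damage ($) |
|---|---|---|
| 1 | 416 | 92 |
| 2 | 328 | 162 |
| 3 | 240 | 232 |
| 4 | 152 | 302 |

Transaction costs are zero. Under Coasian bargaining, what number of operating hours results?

3

Bargaining reaches the level where marginal profit last exceeds marginal noise damage.
That holds through level 3 (240 ≥ 232) but not at 4 (152 < 302).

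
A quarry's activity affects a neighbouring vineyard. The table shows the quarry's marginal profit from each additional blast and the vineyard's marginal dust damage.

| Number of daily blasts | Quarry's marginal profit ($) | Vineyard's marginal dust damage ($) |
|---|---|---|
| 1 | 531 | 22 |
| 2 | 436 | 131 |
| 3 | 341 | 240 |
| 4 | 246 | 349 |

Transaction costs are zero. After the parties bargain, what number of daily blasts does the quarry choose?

3

Bargaining reaches the level where marginal profit last exceeds marginal dust damage.
That holds through level 3 (341 ≥ 240) but not at 4 (246 < 349).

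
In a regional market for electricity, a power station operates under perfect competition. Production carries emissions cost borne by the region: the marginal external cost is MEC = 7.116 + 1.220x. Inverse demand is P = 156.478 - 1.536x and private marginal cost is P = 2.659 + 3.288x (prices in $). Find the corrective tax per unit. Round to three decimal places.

tax = $36.728 per unit

Social marginal cost = private MC + MEC = 9.775 + 4.508x.
Set SMC = demand: 9.775 + 4.508x = 156.478 - 1.536x → x* = 24.2725.
The Pigouvian tax equals MEC at x*: 7.116 + 1.220×24.2725 = 36.7285.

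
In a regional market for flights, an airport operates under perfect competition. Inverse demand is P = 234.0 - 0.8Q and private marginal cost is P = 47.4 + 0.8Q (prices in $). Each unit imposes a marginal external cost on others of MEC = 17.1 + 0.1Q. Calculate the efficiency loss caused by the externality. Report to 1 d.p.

DWL = $243.3

Market equilibrium (private): 47.4 + 0.8Q = 234.0 - 0.8Q → Q_m = 116.6250.
Social marginal cost = private MC + MEC = 64.5 + 0.9Q.
Set SMC = demand: 64.5 + 0.9Q = 234.0 - 0.8Q → Q* = 99.7059.
The welfare-loss triangle has base |Q_m − Q*| and height MEC(Q_m) (the vertical gap between SMC and demand is zero at Q* and MEC at Q_m).
DWL = ½ × 16.9191 × 28.7625 = 243.3178.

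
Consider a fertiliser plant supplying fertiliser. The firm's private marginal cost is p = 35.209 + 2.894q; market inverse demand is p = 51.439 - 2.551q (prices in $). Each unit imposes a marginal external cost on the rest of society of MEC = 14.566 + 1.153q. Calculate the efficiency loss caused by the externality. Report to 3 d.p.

Market equilibrium (private): 35.209 + 2.894q = 51.439 - 2.551q → q_m = 2.9807.
Social marginal cost = private MC + MEC = 49.775 + 4.047q.
Set SMC = demand: 49.775 + 4.047q = 51.439 - 2.551q → q* = 0.2522.
The welfare-loss triangle has base |q_m − q*| and height MEC(q_m) (the vertical gap between SMC and demand is zero at q* and MEC at q_m).
DWL = ½ × 2.7285 × 18.0028 = 24.5603.

DWL = $24.560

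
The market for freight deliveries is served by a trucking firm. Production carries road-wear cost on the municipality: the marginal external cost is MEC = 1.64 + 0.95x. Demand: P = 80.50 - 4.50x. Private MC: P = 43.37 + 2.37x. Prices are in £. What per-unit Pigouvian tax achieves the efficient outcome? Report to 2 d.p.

Social marginal cost = private MC + MEC = 45.01 + 3.32x.
Set SMC = demand: 45.01 + 3.32x = 80.50 - 4.50x → x* = 4.5384.
The Pigouvian tax equals MEC at x*: 1.64 + 0.95×4.5384 = 5.9515.

tax = £5.95 per unit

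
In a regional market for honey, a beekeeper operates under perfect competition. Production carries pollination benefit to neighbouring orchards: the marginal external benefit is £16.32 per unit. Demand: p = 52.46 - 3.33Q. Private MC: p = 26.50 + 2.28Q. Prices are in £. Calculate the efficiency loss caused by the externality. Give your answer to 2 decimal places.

Market equilibrium (private): 26.50 + 2.28Q = 52.46 - 3.33Q → Q_m = 4.6275.
Social marginal cost = private MC − MEB = 10.18 + 2.28Q.
Set SMC = demand: 10.18 + 2.28Q = 52.46 - 3.33Q → Q* = 7.5365.
Height of the DWL triangle at Q_m is demand(Q_m) − SMC(Q_m) = MEB(Q_m) = 16.3200.
DWL = ½ × 2.9090 × 16.3200 = 23.7374.

DWL = £23.74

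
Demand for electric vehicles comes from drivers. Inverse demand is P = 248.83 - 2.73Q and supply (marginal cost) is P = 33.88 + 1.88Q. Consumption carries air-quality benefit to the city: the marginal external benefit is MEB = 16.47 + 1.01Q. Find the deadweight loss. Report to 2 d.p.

Market equilibrium (private): 33.88 + 1.88Q = 248.83 - 2.73Q → Q_m = 46.6269.
Social marginal benefit = demand + MEB = 265.30 - 1.72Q.
Set SMB = MC: 265.30 - 1.72Q = 33.88 + 1.88Q → Q* = 64.2833.
The loss is the area between SMB and MC from Q* to Q_m; with linear curves that's a triangle of height MEB(Q_m).
DWL = ½ × 17.6564 × 63.5632 = 561.1486.

DWL = 561.15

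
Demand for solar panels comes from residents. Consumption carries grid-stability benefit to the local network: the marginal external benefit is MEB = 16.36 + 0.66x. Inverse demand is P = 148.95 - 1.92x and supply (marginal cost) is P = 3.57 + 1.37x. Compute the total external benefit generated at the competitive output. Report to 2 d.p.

1367.29

Market equilibrium (private): 3.57 + 1.37x = 148.95 - 1.92x → x_m = 44.1884.
Total external benefit = ∫₀^{x_m} (16.36 + 0.66x) dx = 16.36×44.1884 + ½×0.66×44.1884² = 1367.2851.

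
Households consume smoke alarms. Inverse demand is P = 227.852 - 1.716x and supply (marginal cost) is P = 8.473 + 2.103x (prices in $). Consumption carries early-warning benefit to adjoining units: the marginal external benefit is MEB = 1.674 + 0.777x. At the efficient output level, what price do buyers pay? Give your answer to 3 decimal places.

Social marginal benefit = demand + MEB = 229.526 - 0.939x.
Set SMB = MC: 229.526 - 0.939x = 8.473 + 2.103x → x* = 72.6670.
Consumer price on the demand curve at x*: 227.852 − 1.716×72.6670 = 103.1554.

P = $103.155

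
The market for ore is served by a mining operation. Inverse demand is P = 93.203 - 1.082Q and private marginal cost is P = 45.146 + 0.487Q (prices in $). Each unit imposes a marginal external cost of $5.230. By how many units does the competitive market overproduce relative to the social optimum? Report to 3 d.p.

Market equilibrium (private): 45.146 + 0.487Q = 93.203 - 1.082Q → Q_m = 30.6291.
Social marginal cost = private MC + MEC = 50.376 + 0.487Q.
Set SMC = demand: 50.376 + 0.487Q = 93.203 - 1.082Q → Q* = 27.2957.
Gap = |30.6291 − 27.2957| = 3.3334.

3.333 units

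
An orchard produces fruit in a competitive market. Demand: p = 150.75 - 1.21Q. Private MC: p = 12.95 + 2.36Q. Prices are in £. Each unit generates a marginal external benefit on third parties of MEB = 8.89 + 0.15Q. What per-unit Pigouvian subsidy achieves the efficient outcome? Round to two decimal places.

Social marginal cost = private MC − MEB = 4.06 + 2.21Q.
Set SMC = demand: 4.06 + 2.21Q = 150.75 - 1.21Q → Q* = 42.8918.
The Pigouvian subsidy equals MEB at Q*: 8.89 + 0.15×42.8918 = 15.3238.

subsidy = £15.32 per unit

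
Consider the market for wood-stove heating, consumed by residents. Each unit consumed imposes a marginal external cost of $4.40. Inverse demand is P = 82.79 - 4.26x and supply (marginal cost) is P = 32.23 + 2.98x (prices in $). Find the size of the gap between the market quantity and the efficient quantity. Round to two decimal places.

0.61 units

Market equilibrium (private): 32.23 + 2.98x = 82.79 - 4.26x → x_m = 6.9834.
Social marginal benefit = demand − MEC = 78.39 - 4.26x.
Set SMB = MC: 78.39 - 4.26x = 32.23 + 2.98x → x* = 6.3757.
Gap = |6.9834 − 6.3757| = 0.6077.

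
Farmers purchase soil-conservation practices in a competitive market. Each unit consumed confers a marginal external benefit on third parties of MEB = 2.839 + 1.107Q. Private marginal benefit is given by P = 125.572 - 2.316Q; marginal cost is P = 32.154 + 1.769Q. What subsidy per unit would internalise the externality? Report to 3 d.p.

subsidy = 38.620 per unit

Social marginal benefit = demand + MEB = 128.411 - 1.209Q.
Set SMB = MC: 128.411 - 1.209Q = 32.154 + 1.769Q → Q* = 32.3227.
The Pigouvian subsidy equals MEB at Q*: 2.839 + 1.107×32.3227 = 38.6202.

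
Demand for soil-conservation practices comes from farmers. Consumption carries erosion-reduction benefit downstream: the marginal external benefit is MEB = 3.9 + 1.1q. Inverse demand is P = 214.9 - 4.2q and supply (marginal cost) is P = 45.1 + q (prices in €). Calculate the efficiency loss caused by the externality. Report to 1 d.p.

Market equilibrium (private): 45.1 + q = 214.9 - 4.2q → q_m = 32.6538.
Social marginal benefit = demand + MEB = 218.8 - 3.1q.
Set SMB = MC: 218.8 - 3.1q = 45.1 + q → q* = 42.3659.
Between q* and q_m the wedge SMB − MC runs linearly from 0 to MEB(q_m), so the loss is a triangle.
DWL = ½ × 9.7121 × 39.8192 = 193.3640.

DWL = €193.4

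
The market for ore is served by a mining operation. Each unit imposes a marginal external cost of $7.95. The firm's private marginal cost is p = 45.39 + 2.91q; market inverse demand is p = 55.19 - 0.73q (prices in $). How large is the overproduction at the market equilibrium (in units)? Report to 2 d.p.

2.18 units

Market equilibrium (private): 45.39 + 2.91q = 55.19 - 0.73q → q_m = 2.6923.
Social marginal cost = private MC + MEC = 53.34 + 2.91q.
Set SMC = demand: 53.34 + 2.91q = 55.19 - 0.73q → q* = 0.5082.
Gap = |2.6923 − 0.5082| = 2.1841.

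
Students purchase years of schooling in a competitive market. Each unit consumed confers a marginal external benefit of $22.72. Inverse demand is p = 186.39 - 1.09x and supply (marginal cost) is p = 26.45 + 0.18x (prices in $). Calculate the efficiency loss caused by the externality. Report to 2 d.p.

DWL = $203.23

Market equilibrium (private): 26.45 + 0.18x = 186.39 - 1.09x → x_m = 125.9370.
Social marginal benefit = demand + MEB = 209.11 - 1.09x.
Set SMB = MC: 209.11 - 1.09x = 26.45 + 0.18x → x* = 143.8268.
Between x* and x_m the wedge SMB − MC runs linearly from 0 to MEB(x_m), so the loss is a triangle.
DWL = ½ × 17.8898 × 22.7200 = 203.2281.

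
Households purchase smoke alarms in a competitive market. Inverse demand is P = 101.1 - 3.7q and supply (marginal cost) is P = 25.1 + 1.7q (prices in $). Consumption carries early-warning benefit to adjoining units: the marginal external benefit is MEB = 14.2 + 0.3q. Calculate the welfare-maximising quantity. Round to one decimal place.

q* = 17.7

Social marginal benefit = demand + MEB = 115.3 - 3.4q.
Set SMB = MC: 115.3 - 3.4q = 25.1 + 1.7q → q* = 17.6863.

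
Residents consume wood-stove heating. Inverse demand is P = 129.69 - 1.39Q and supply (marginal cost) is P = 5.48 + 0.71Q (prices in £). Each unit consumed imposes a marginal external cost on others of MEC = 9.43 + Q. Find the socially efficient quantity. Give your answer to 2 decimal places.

Social marginal benefit = demand − MEC = 120.26 - 2.39Q.
Set SMB = MC: 120.26 - 2.39Q = 5.48 + 0.71Q → Q* = 37.0258.

Q* = 37.03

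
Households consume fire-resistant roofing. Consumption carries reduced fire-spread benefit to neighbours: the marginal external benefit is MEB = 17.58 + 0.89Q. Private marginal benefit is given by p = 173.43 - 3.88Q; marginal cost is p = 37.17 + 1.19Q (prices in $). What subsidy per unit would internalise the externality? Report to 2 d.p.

Social marginal benefit = demand + MEB = 191.01 - 2.99Q.
Set SMB = MC: 191.01 - 2.99Q = 37.17 + 1.19Q → Q* = 36.8038.
The Pigouvian subsidy equals MEB at Q*: 17.58 + 0.89×36.8038 = 50.3354.

subsidy = $50.34 per unit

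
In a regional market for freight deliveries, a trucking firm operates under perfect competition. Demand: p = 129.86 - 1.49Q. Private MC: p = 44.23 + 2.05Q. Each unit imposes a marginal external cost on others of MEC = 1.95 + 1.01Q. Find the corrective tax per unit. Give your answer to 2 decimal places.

tax = 20.53 per unit

Social marginal cost = private MC + MEC = 46.18 + 3.06Q.
Set SMC = demand: 46.18 + 3.06Q = 129.86 - 1.49Q → Q* = 18.3912.
The Pigouvian tax equals MEC at Q*: 1.95 + 1.01×18.3912 = 20.5251.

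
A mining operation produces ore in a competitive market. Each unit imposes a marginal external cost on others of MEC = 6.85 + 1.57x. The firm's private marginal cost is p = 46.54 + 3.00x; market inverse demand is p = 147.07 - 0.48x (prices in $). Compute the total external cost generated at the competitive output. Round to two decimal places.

$852.97

Market equilibrium (private): 46.54 + 3.00x = 147.07 - 0.48x → x_m = 28.8879.
Total external cost = ∫₀^{x_m} (6.85 + 1.57x) dx = 6.85×28.8879 + ½×1.57×28.8879² = 852.9731.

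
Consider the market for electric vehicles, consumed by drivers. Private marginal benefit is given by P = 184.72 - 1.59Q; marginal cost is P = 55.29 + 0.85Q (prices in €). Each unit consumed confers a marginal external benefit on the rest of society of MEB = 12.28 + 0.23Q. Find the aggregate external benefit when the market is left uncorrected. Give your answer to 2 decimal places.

Market equilibrium (private): 55.29 + 0.85Q = 184.72 - 1.59Q → Q_m = 53.0451.
Total external benefit = ∫₀^{Q_m} (12.28 + 0.23Q) dQ = 12.28×53.0451 + ½×0.23×53.0451² = 974.9788.

€974.98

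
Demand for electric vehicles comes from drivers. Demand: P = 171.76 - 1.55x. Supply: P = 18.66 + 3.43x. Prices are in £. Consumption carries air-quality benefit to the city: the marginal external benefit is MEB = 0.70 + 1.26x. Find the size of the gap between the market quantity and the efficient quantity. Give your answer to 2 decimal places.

10.60 units

Market equilibrium (private): 18.66 + 3.43x = 171.76 - 1.55x → x_m = 30.7430.
Social marginal benefit = demand + MEB = 172.46 - 0.29x.
Set SMB = MC: 172.46 - 0.29x = 18.66 + 3.43x → x* = 41.3441.
Gap = |30.7430 − 41.3441| = 10.6011.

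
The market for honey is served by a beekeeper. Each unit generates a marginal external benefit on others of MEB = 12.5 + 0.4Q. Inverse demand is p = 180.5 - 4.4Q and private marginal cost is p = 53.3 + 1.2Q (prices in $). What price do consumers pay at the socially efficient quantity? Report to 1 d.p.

P = $62.3

Social marginal cost = private MC − MEB = 40.8 + 0.8Q.
Set SMC = demand: 40.8 + 0.8Q = 180.5 - 4.4Q → Q* = 26.8654.
Consumer price on the demand curve at Q*: 180.5 − 4.4×26.8654 = 62.2922.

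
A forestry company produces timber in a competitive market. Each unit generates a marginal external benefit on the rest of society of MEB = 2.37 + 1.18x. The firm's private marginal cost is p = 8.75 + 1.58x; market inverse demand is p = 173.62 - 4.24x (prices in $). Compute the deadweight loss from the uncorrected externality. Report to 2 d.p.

DWL = $138.09

Market equilibrium (private): 8.75 + 1.58x = 173.62 - 4.24x → x_m = 28.3282.
Social marginal cost = private MC − MEB = 6.38 + 0.40x.
Set SMC = demand: 6.38 + 0.40x = 173.62 - 4.24x → x* = 36.0431.
The welfare-loss triangle has base |x_m − x*| and height MEB(x_m) (the vertical gap between SMC and demand is zero at x* and MEB at x_m).
DWL = ½ × 7.7149 × 35.7973 = 138.0863.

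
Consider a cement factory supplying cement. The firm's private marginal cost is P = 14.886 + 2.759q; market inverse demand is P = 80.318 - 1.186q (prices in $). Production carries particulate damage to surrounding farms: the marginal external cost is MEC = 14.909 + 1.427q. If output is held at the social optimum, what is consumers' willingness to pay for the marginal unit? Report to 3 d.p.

Social marginal cost = private MC + MEC = 29.795 + 4.186q.
Set SMC = demand: 29.795 + 4.186q = 80.318 - 1.186q → q* = 9.4049.
Consumer price on the demand curve at q*: 80.318 − 1.186×9.4049 = 69.1638.

P = $69.164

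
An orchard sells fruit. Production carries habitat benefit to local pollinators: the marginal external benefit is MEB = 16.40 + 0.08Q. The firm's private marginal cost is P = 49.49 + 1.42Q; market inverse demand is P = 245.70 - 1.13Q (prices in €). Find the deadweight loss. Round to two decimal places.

DWL = €102.99

Market equilibrium (private): 49.49 + 1.42Q = 245.70 - 1.13Q → Q_m = 76.9451.
Social marginal cost = private MC − MEB = 33.09 + 1.34Q.
Set SMC = demand: 33.09 + 1.34Q = 245.70 - 1.13Q → Q* = 86.0769.
Height of the DWL triangle at Q_m is demand(Q_m) − SMC(Q_m) = MEB(Q_m) = 22.5556.
DWL = ½ × 9.1318 × 22.5556 = 102.9866.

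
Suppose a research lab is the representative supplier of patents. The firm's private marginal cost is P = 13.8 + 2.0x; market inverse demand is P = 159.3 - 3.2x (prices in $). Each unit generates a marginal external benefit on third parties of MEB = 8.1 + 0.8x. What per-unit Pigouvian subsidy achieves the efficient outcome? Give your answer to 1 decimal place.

subsidy = $36.0 per unit

Social marginal cost = private MC − MEB = 5.7 + 1.2x.
Set SMC = demand: 5.7 + 1.2x = 159.3 - 3.2x → x* = 34.9091.
The Pigouvian subsidy equals MEB at x*: 8.1 + 0.8×34.9091 = 36.0273.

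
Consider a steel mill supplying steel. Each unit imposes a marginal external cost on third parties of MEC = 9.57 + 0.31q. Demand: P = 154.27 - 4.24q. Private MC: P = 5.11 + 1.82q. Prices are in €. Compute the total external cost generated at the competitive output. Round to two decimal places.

Market equilibrium (private): 5.11 + 1.82q = 154.27 - 4.24q → q_m = 24.6139.
Total external cost = ∫₀^{q_m} (9.57 + 0.31q) dq = 9.57×24.6139 + ½×0.31×24.6139² = 329.4609.

€329.46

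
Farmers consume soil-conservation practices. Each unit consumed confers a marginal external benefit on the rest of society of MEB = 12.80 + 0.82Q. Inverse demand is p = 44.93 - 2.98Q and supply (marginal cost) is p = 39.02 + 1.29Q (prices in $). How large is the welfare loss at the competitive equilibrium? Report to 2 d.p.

DWL = $28.14

Market equilibrium (private): 39.02 + 1.29Q = 44.93 - 2.98Q → Q_m = 1.3841.
Social marginal benefit = demand + MEB = 57.73 - 2.16Q.
Set SMB = MC: 57.73 - 2.16Q = 39.02 + 1.29Q → Q* = 5.4232.
The loss is the area between SMB and MC from Q* to Q_m; with linear curves that's a triangle of height MEB(Q_m).
DWL = ½ × 4.0391 × 13.9349 = 28.1422.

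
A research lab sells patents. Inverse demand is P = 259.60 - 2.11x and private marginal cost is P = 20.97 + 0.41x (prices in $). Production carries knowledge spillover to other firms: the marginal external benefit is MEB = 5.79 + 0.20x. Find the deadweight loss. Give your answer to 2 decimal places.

DWL = $131.79

Market equilibrium (private): 20.97 + 0.41x = 259.60 - 2.11x → x_m = 94.6944.
Social marginal cost = private MC − MEB = 15.18 + 0.21x.
Set SMC = demand: 15.18 + 0.21x = 259.60 - 2.11x → x* = 105.3534.
Height of the DWL triangle at x_m is demand(x_m) − SMC(x_m) = MEB(x_m) = 24.7289.
DWL = ½ × 10.6590 × 24.7289 = 131.7927.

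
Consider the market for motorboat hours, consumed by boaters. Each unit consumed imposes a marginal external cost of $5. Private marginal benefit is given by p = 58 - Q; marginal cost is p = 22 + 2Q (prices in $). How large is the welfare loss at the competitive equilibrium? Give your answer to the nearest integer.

Market equilibrium (private): 22 + 2Q = 58 - Q → Q_m = 12.0000.
Social marginal benefit = demand − MEC = 53 - Q.
Set SMB = MC: 53 - Q = 22 + 2Q → Q* = 10.3333.
Height of the DWL triangle at Q_m is MC(Q_m) − SMB(Q_m) = MEC(Q_m) = 5.0000.
DWL = ½ × 1.6667 × 5.0000 = 4.1668.

DWL = $4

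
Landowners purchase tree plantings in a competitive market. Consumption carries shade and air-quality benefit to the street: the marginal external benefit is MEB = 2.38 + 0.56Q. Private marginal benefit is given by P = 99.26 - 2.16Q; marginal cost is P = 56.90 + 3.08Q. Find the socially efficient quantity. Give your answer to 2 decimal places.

Q* = 9.56

Social marginal benefit = demand + MEB = 101.64 - 1.60Q.
Set SMB = MC: 101.64 - 1.60Q = 56.90 + 3.08Q → Q* = 9.5598.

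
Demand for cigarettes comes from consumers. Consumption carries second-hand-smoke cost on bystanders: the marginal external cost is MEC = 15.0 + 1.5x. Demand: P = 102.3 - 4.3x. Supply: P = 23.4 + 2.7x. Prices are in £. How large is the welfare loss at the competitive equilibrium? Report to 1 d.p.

DWL = £59.9

Market equilibrium (private): 23.4 + 2.7x = 102.3 - 4.3x → x_m = 11.2714.
Social marginal benefit = demand − MEC = 87.3 - 5.8x.
Set SMB = MC: 87.3 - 5.8x = 23.4 + 2.7x → x* = 7.5176.
Between x* and x_m the wedge MC − SMB runs linearly from 0 to MEC(x_m), so the loss is a triangle.
DWL = ½ × 3.7538 × 31.9071 = 59.8864.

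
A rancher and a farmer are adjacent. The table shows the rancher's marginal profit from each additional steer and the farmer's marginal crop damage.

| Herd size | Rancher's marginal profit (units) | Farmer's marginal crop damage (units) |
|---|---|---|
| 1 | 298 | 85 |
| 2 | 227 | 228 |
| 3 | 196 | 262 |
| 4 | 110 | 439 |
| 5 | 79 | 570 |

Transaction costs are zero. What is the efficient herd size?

1

Bargaining reaches the level where marginal profit last exceeds marginal crop damage.
That holds through level 1 (298 ≥ 85) but not at 2 (227 < 228).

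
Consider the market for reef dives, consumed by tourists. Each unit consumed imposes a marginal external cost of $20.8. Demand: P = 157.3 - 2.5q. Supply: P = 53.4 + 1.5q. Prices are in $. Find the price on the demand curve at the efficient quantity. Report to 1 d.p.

Social marginal benefit = demand − MEC = 136.5 - 2.5q.
Set SMB = MC: 136.5 - 2.5q = 53.4 + 1.5q → q* = 20.7750.
Consumer price on the demand curve at q*: 157.3 − 2.5×20.7750 = 105.3625.

P = $105.4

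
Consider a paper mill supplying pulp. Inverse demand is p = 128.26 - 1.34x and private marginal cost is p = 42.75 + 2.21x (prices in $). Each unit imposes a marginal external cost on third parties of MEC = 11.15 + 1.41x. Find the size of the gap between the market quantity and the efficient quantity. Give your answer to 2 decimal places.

Market equilibrium (private): 42.75 + 2.21x = 128.26 - 1.34x → x_m = 24.0873.
Social marginal cost = private MC + MEC = 53.90 + 3.62x.
Set SMC = demand: 53.90 + 3.62x = 128.26 - 1.34x → x* = 14.9919.
Gap = |24.0873 − 14.9919| = 9.0954.

9.10 units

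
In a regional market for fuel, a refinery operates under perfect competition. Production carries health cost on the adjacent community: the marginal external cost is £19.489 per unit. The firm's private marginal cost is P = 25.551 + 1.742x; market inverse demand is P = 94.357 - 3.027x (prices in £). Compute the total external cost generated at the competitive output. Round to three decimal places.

£281.183

Market equilibrium (private): 25.551 + 1.742x = 94.357 - 3.027x → x_m = 14.4278.
Total external cost = MEC × x_m = 19.489 × 14.4278 = 281.1834.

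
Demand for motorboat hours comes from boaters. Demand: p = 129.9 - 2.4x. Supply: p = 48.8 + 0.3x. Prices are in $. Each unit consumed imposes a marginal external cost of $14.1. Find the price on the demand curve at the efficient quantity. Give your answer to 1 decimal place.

Social marginal benefit = demand − MEC = 115.8 - 2.4x.
Set SMB = MC: 115.8 - 2.4x = 48.8 + 0.3x → x* = 24.8148.
Consumer price on the demand curve at x*: 129.9 − 2.4×24.8148 = 70.3445.

P = $70.3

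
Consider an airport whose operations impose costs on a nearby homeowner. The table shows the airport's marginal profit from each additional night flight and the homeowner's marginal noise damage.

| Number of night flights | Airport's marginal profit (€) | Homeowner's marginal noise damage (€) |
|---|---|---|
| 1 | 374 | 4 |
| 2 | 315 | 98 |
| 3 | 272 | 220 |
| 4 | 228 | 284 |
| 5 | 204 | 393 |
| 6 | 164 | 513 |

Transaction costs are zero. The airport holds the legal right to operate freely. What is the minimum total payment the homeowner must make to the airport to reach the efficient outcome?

€596

Left alone the airport would choose level 6 (marginal profit stays positive).
Efficient level: k* = 3 (marginal profit ≥ marginal noise damage through 3).
The homeowner must at least cover the airport's forgone profit from cutting 6→3: 228 + 204 + 164 = 596.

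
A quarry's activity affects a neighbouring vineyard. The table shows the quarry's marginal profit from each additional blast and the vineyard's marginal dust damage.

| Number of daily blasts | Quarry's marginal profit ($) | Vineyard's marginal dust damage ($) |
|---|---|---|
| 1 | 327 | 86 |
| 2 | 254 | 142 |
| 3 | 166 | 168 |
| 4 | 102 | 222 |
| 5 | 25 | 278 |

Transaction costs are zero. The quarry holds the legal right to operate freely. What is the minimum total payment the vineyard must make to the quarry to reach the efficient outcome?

Left alone the quarry would choose level 5 (marginal profit stays positive).
Efficient level: k* = 2 (marginal profit ≥ marginal dust damage through 2).
The vineyard must at least cover the quarry's forgone profit from cutting 5→2: 166 + 102 + 25 = 293.

$293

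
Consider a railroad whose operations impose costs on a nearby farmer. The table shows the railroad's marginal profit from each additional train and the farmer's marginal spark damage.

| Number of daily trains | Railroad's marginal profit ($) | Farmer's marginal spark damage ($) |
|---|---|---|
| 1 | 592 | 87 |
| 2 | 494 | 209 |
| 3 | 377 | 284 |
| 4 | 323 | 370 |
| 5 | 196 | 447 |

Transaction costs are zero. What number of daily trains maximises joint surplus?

3

Bargaining reaches the level where marginal profit last exceeds marginal spark damage.
That holds through level 3 (377 ≥ 284) but not at 4 (323 < 370).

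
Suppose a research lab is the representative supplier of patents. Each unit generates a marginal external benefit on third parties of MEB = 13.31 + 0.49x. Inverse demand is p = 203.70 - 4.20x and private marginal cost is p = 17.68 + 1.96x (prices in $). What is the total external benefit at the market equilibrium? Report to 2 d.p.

Market equilibrium (private): 17.68 + 1.96x = 203.70 - 4.20x → x_m = 30.1981.
Total external benefit = ∫₀^{x_m} (13.31 + 0.49x) dx = 13.31×30.1981 + ½×0.49×30.1981² = 625.3584.

$625.36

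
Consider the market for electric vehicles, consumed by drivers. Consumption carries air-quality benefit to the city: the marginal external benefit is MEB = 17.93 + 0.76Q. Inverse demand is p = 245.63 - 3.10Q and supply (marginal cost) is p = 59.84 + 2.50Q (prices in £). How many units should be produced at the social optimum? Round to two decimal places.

Q* = 42.09

Social marginal benefit = demand + MEB = 263.56 - 2.34Q.
Set SMB = MC: 263.56 - 2.34Q = 59.84 + 2.50Q → Q* = 42.0909.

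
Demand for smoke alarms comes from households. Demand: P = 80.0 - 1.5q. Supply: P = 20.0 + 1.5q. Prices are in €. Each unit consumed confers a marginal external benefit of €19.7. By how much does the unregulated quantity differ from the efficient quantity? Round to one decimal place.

Market equilibrium (private): 20.0 + 1.5q = 80.0 - 1.5q → q_m = 20.0000.
Social marginal benefit = demand + MEB = 99.7 - 1.5q.
Set SMB = MC: 99.7 - 1.5q = 20.0 + 1.5q → q* = 26.5667.
Gap = |20.0000 − 26.5667| = 6.5667.

6.6 units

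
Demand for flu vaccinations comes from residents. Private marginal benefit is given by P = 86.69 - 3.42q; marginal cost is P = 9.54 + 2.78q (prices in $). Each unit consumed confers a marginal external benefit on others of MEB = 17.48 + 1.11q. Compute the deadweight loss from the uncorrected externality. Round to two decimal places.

DWL = $96.19

Market equilibrium (private): 9.54 + 2.78q = 86.69 - 3.42q → q_m = 12.4435.
Social marginal benefit = demand + MEB = 104.17 - 2.31q.
Set SMB = MC: 104.17 - 2.31q = 9.54 + 2.78q → q* = 18.5914.
The welfare-loss triangle has base |q_m − q*| and height MEB(q_m) (the vertical gap between SMB and MC is zero at q* and MEB at q_m).
DWL = ½ × 6.1479 × 31.2923 = 96.1910.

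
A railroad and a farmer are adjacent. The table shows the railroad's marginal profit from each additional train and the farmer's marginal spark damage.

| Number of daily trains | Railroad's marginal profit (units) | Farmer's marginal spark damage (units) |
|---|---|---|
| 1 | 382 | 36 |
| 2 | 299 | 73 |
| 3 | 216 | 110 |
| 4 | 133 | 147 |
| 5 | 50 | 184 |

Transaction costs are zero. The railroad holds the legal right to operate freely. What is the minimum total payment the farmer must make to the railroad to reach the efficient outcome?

Left alone the railroad would choose level 5 (marginal profit stays positive).
Efficient level: k* = 3 (marginal profit ≥ marginal spark damage through 3).
The farmer must at least cover the railroad's forgone profit from cutting 5→3: 133 + 50 = 183.

183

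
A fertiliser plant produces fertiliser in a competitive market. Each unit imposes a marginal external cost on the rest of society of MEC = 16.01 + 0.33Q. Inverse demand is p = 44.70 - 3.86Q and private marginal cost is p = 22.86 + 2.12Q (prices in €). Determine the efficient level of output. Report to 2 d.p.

Social marginal cost = private MC + MEC = 38.87 + 2.45Q.
Set SMC = demand: 38.87 + 2.45Q = 44.70 - 3.86Q → Q* = 0.9239.

Q* = 0.92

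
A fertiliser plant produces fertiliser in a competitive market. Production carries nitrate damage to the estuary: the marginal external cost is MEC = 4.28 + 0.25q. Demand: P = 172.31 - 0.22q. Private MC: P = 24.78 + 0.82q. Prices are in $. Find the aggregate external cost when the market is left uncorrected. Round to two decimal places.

$3122.53

Market equilibrium (private): 24.78 + 0.82q = 172.31 - 0.22q → q_m = 141.8558.
Total external cost = ∫₀^{q_m} (4.28 + 0.25q) dq = 4.28×141.8558 + ½×0.25×141.8558² = 3122.5263.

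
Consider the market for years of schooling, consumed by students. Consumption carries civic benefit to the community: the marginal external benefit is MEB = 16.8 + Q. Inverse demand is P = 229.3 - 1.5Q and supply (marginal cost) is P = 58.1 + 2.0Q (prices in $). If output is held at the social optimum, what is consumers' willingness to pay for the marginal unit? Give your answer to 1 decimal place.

P = $116.5

Social marginal benefit = demand + MEB = 246.1 - 0.5Q.
Set SMB = MC: 246.1 - 0.5Q = 58.1 + 2.0Q → Q* = 75.2000.
Consumer price on the demand curve at Q*: 229.3 − 1.5×75.2000 = 116.5000.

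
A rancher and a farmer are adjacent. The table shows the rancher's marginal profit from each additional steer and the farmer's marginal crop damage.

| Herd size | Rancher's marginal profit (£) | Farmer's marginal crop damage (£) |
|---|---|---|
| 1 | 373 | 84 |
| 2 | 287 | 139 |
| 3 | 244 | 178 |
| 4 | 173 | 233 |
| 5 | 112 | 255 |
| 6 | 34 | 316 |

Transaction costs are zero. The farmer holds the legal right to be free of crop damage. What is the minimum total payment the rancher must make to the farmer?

£401

Efficient level: marginal profit ≥ marginal crop damage through level 3, so k* = 3.
With the farmer holding the right, the rancher must at least compensate total damage at k*: 84 + 139 + 178 = 401.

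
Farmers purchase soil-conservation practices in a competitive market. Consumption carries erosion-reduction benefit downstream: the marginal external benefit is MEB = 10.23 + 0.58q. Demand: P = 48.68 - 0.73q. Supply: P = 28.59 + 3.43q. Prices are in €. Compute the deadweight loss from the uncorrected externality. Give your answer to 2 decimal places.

Market equilibrium (private): 28.59 + 3.43q = 48.68 - 0.73q → q_m = 4.8293.
Social marginal benefit = demand + MEB = 58.91 - 0.15q.
Set SMB = MC: 58.91 - 0.15q = 28.59 + 3.43q → q* = 8.4693.
The loss is the area between SMB and MC from q* to q_m; with linear curves that's a triangle of height MEB(q_m).
DWL = ½ × 3.6400 × 13.0310 = 23.7164.

DWL = €23.72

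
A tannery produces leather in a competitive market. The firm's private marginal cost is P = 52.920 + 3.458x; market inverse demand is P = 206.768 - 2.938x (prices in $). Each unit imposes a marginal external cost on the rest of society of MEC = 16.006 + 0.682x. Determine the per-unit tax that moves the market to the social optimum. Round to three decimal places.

Social marginal cost = private MC + MEC = 68.926 + 4.140x.
Set SMC = demand: 68.926 + 4.140x = 206.768 - 2.938x → x* = 19.4747.
The Pigouvian tax equals MEC at x*: 16.006 + 0.682×19.4747 = 29.2877.

tax = $29.288 per unit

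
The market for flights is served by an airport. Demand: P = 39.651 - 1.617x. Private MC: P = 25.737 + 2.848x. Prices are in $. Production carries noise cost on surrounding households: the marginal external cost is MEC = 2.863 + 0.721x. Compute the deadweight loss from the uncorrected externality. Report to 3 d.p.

Market equilibrium (private): 25.737 + 2.848x = 39.651 - 1.617x → x_m = 3.1162.
Social marginal cost = private MC + MEC = 28.600 + 3.569x.
Set SMC = demand: 28.600 + 3.569x = 39.651 - 1.617x → x* = 2.1309.
The loss is the area between SMC and demand from x* to x_m; with linear curves that's a triangle of height MEC(x_m).
DWL = ½ × 0.9853 × 5.1098 = 2.5173.

DWL = $2.517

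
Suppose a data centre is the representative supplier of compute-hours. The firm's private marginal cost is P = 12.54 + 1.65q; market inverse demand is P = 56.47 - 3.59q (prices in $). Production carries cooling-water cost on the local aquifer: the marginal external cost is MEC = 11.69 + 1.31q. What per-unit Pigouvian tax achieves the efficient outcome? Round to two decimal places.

tax = $18.14 per unit

Social marginal cost = private MC + MEC = 24.23 + 2.96q.
Set SMC = demand: 24.23 + 2.96q = 56.47 - 3.59q → q* = 4.9221.
The Pigouvian tax equals MEC at q*: 11.69 + 1.31×4.9221 = 18.1380.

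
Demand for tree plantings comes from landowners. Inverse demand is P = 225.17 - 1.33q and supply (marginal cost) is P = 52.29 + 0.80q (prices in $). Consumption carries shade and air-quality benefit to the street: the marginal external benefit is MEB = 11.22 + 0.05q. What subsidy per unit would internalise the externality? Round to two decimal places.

subsidy = $15.65 per unit

Social marginal benefit = demand + MEB = 236.39 - 1.28q.
Set SMB = MC: 236.39 - 1.28q = 52.29 + 0.80q → q* = 88.5096.
The Pigouvian subsidy equals MEB at q*: 11.22 + 0.05×88.5096 = 15.6455.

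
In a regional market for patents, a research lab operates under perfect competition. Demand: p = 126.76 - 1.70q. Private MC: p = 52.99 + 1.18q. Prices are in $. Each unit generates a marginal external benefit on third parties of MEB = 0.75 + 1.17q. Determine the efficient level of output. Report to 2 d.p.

q* = 43.58

Social marginal cost = private MC − MEB = 52.24 + 0.01q.
Set SMC = demand: 52.24 + 0.01q = 126.76 - 1.70q → q* = 43.5789.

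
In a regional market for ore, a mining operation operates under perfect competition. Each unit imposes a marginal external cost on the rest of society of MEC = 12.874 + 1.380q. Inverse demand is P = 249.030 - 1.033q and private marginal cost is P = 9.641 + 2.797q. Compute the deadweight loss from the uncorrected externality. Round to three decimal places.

Market equilibrium (private): 9.641 + 2.797q = 249.030 - 1.033q → q_m = 62.5037.
Social marginal cost = private MC + MEC = 22.515 + 4.177q.
Set SMC = demand: 22.515 + 4.177q = 249.030 - 1.033q → q* = 43.4770.
The welfare-loss triangle has base |q_m − q*| and height MEC(q_m) (the vertical gap between SMC and demand is zero at q* and MEC at q_m).
DWL = ½ × 19.0267 × 99.1290 = 943.0489.

DWL = 943.049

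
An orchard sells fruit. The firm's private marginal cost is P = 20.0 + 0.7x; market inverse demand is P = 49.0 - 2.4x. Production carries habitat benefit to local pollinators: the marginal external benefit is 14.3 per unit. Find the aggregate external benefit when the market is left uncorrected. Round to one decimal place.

133.8

Market equilibrium (private): 20.0 + 0.7x = 49.0 - 2.4x → x_m = 9.3548.
Total external benefit = MEB × x_m = 14.3 × 9.3548 = 133.7736.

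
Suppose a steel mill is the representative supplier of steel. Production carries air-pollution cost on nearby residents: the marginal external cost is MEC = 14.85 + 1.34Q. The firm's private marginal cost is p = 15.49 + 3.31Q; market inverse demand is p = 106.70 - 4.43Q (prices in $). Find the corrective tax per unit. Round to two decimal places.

Social marginal cost = private MC + MEC = 30.34 + 4.65Q.
Set SMC = demand: 30.34 + 4.65Q = 106.70 - 4.43Q → Q* = 8.4097.
The Pigouvian tax equals MEC at Q*: 14.85 + 1.34×8.4097 = 26.1190.

tax = $26.12 per unit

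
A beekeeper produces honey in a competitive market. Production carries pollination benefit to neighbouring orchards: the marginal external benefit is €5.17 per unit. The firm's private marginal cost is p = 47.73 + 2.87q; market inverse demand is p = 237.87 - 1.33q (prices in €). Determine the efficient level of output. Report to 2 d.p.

q* = 46.50

Social marginal cost = private MC − MEB = 42.56 + 2.87q.
Set SMC = demand: 42.56 + 2.87q = 237.87 - 1.33q → q* = 46.5024.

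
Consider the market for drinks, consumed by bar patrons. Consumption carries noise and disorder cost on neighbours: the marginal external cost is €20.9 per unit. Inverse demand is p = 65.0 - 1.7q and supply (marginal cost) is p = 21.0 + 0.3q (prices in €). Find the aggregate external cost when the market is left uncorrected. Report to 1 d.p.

Market equilibrium (private): 21.0 + 0.3q = 65.0 - 1.7q → q_m = 22.0000.
Total external cost = MEC × q_m = 20.9 × 22.0000 = 459.8000.

€459.8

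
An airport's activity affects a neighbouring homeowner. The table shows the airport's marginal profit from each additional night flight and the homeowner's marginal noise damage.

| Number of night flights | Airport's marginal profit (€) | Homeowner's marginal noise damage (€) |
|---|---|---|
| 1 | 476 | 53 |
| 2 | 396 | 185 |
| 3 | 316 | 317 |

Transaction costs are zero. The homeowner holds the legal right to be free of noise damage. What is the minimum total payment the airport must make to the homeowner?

€238

Efficient level: marginal profit ≥ marginal noise damage through level 2, so k* = 2.
With the homeowner holding the right, the airport must at least compensate total damage at k*: 53 + 185 = 238.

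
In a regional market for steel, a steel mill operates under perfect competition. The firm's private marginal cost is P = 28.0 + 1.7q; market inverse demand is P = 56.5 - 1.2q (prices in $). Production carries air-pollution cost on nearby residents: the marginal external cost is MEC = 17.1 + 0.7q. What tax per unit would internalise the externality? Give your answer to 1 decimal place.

tax = $19.3 per unit

Social marginal cost = private MC + MEC = 45.1 + 2.4q.
Set SMC = demand: 45.1 + 2.4q = 56.5 - 1.2q → q* = 3.1667.
The Pigouvian tax equals MEC at q*: 17.1 + 0.7×3.1667 = 19.3167.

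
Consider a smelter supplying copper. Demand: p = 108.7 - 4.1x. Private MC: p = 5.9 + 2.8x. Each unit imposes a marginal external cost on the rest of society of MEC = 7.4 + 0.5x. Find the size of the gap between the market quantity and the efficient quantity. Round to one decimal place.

2.0 units

Market equilibrium (private): 5.9 + 2.8x = 108.7 - 4.1x → x_m = 14.8986.
Social marginal cost = private MC + MEC = 13.3 + 3.3x.
Set SMC = demand: 13.3 + 3.3x = 108.7 - 4.1x → x* = 12.8919.
Gap = |14.8986 − 12.8919| = 2.0067.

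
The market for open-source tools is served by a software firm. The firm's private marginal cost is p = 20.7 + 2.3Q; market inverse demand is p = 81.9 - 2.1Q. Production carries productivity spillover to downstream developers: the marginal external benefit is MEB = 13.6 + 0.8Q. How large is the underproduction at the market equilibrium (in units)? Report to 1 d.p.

6.9 units

Market equilibrium (private): 20.7 + 2.3Q = 81.9 - 2.1Q → Q_m = 13.9091.
Social marginal cost = private MC − MEB = 7.1 + 1.5Q.
Set SMC = demand: 7.1 + 1.5Q = 81.9 - 2.1Q → Q* = 20.7778.
Gap = |13.9091 − 20.7778| = 6.8687.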